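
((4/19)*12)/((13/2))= 96/247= 0.39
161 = 161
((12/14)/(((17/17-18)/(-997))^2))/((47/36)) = 214705944/95081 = 2258.14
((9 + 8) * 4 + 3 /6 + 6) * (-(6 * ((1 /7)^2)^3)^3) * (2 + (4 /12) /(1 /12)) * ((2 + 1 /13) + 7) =-11393136 /21169376772835837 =-0.00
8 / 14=4 / 7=0.57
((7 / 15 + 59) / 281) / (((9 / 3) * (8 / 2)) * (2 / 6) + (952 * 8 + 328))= 223 / 8375205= 0.00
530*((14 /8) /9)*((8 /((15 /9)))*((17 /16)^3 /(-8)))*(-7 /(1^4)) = 12759061 /24576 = 519.17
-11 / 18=-0.61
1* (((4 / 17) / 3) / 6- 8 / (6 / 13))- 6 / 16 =-21659 / 1224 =-17.70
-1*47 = -47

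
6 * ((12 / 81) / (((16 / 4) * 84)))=1 / 378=0.00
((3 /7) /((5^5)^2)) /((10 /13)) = 39 /683593750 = 0.00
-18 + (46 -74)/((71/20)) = -1838/71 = -25.89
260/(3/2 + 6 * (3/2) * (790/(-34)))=-680/543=-1.25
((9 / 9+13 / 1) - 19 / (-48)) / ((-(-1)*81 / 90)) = 3455 / 216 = 16.00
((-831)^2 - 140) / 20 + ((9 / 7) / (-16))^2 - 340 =34181.06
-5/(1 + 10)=-5/11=-0.45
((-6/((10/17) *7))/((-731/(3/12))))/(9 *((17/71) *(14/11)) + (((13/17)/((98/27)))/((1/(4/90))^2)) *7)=597465/3291676832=0.00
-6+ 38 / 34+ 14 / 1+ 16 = 427 / 17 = 25.12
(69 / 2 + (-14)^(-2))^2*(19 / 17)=869025211 / 653072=1330.67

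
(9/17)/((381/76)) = 228/2159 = 0.11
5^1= 5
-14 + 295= 281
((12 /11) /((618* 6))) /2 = 0.00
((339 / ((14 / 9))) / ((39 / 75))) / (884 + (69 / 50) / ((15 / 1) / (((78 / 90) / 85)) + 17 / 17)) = 5213396250 / 10996706461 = 0.47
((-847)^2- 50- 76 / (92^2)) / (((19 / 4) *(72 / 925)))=1404086753125 / 723672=1940225.34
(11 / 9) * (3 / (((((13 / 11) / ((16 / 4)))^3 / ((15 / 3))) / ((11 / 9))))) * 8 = 412290560 / 59319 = 6950.40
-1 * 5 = -5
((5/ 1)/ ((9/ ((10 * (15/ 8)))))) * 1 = 125/ 12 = 10.42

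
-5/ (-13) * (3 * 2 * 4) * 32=295.38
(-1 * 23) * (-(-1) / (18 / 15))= -115 / 6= -19.17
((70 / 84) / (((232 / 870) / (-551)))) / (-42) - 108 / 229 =40.53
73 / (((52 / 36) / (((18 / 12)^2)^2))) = 53217 / 208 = 255.85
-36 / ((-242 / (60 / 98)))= 0.09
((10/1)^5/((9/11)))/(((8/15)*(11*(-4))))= -15625/3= -5208.33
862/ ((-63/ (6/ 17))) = -1724/ 357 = -4.83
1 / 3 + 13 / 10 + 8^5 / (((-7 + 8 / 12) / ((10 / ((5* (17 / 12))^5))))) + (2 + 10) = 1085679422239 / 101164811250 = 10.73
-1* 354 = -354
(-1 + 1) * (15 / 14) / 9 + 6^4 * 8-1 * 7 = 10361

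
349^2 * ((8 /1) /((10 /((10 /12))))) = 243602 /3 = 81200.67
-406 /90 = -203 /45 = -4.51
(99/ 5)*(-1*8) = -792/ 5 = -158.40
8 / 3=2.67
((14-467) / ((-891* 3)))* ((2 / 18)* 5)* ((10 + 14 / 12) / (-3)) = -50585 / 144342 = -0.35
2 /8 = 1 /4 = 0.25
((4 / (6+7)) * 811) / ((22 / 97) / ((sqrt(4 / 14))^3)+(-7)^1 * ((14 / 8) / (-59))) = -7203379856 / 300640795+96391619104 * sqrt(14) / 2104485565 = 147.42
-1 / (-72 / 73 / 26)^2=-900601 / 1296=-694.91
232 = 232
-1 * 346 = -346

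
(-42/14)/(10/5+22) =-1/8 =-0.12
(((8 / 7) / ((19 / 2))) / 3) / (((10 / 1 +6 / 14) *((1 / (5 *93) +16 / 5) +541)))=1240 / 175492949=0.00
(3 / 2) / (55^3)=3 / 332750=0.00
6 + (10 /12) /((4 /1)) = 149 /24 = 6.21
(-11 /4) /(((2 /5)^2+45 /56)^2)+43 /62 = -255928557 /112827662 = -2.27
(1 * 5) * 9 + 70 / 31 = 1465 / 31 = 47.26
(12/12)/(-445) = -0.00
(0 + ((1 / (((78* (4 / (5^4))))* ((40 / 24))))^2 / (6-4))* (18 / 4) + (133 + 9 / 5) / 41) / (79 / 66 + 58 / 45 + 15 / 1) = 5740818039 / 15353333632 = 0.37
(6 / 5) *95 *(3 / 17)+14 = 580 / 17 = 34.12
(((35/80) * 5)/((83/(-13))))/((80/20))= -455/5312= -0.09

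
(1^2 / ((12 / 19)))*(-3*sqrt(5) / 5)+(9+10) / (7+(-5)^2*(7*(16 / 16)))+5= 929 / 182 - 19*sqrt(5) / 20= 2.98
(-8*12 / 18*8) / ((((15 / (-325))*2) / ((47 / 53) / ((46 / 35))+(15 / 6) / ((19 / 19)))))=1788800 / 1219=1467.43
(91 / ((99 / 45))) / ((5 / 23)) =2093 / 11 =190.27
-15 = -15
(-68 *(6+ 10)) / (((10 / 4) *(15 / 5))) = -2176 / 15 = -145.07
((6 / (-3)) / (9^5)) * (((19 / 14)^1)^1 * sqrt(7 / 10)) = -19 * sqrt(70) / 4133430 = -0.00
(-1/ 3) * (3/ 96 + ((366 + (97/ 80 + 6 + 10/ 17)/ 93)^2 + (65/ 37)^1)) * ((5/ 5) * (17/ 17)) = -79325431079789677/ 1775688134400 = -44673.06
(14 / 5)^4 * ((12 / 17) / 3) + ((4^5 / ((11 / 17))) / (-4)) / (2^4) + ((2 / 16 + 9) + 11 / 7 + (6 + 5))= 74820149 / 6545000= 11.43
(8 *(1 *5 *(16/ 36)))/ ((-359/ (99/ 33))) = -160/ 1077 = -0.15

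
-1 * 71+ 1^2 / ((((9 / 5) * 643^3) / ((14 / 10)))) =-169876684766 / 2392629363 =-71.00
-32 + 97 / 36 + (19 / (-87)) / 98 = -1499269 / 51156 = -29.31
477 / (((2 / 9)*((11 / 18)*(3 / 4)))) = 51516 / 11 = 4683.27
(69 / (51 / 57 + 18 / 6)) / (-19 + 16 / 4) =-437 / 370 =-1.18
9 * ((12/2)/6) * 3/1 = 27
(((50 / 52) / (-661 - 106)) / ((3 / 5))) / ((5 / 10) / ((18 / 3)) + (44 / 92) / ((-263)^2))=-397721750 / 15864050449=-0.03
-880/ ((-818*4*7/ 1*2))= 55/ 2863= 0.02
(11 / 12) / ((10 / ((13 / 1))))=143 / 120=1.19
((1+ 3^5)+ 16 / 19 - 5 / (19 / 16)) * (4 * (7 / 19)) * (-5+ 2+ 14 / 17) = -4736592 / 6137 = -771.81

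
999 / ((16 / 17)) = 16983 / 16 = 1061.44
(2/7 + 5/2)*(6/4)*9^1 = 1053/28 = 37.61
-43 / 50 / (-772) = 43 / 38600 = 0.00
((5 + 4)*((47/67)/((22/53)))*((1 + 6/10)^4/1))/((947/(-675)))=-1239681024/17448475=-71.05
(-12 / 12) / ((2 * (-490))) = 1 / 980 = 0.00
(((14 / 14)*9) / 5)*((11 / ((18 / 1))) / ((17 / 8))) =44 / 85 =0.52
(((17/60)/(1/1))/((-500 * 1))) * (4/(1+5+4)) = -17/75000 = -0.00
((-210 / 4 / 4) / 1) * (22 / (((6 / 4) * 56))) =-55 / 16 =-3.44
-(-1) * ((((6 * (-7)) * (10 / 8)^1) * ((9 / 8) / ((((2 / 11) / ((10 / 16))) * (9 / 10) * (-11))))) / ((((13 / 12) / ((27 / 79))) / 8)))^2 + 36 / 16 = 2681.22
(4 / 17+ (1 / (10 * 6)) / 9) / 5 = 2177 / 45900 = 0.05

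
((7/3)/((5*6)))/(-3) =-7/270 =-0.03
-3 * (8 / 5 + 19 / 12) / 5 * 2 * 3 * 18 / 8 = -5157 / 200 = -25.78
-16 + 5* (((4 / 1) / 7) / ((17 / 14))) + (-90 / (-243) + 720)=324386 / 459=706.72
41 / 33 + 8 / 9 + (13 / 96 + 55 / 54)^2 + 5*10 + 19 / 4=478012499 / 8211456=58.21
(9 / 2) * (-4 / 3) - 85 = -91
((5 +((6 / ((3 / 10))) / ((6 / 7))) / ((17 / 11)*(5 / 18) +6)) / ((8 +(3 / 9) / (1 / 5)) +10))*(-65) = -2142075 / 75107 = -28.52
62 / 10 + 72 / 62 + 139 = 22686 / 155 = 146.36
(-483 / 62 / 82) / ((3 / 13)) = -2093 / 5084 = -0.41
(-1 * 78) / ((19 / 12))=-936 / 19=-49.26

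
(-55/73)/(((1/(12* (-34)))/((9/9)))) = 22440/73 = 307.40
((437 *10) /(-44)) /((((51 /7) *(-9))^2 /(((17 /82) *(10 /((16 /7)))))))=-3747275 /178855776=-0.02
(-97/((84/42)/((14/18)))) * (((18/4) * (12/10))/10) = -2037/100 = -20.37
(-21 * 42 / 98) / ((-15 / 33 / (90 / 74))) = 891 / 37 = 24.08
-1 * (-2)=2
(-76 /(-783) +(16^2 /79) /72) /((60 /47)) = 103259 /927855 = 0.11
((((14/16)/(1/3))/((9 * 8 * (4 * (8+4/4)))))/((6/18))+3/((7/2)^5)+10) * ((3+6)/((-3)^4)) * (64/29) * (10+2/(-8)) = 23.93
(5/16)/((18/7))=35/288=0.12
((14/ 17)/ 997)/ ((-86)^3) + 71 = 382708216605/ 5390256572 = 71.00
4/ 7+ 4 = 4.57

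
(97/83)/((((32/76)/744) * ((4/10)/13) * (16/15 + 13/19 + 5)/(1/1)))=244243575/24568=9941.53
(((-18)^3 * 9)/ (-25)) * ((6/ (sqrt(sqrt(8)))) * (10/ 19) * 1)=314928 * 2^(1/ 4)/ 95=3942.26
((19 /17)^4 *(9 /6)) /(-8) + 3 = 3618045 /1336336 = 2.71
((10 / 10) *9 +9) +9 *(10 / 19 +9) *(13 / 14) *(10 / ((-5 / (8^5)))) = -5217485.28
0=0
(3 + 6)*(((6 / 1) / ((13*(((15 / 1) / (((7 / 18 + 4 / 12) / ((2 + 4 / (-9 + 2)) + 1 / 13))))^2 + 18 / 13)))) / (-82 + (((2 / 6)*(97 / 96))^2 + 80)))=-26787511296 / 11911510555337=-0.00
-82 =-82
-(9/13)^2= -81/169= -0.48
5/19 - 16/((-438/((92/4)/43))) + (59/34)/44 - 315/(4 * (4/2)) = -39.05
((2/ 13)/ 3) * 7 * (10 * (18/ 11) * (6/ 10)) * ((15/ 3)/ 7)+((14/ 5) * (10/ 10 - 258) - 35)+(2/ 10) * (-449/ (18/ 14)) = -1057820/ 1287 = -821.93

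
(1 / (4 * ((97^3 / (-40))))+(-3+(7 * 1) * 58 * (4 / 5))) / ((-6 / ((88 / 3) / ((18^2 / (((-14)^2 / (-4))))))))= 237.93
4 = 4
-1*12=-12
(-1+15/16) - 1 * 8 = -8.06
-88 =-88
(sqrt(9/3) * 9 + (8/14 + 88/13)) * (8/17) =5344/1547 + 72 * sqrt(3)/17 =10.79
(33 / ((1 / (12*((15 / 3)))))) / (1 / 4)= 7920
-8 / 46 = -4 / 23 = -0.17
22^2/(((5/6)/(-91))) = -264264/5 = -52852.80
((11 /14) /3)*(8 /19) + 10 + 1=11.11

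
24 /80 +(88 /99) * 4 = 347 /90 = 3.86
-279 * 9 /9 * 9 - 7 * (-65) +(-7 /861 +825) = -151414 /123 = -1231.01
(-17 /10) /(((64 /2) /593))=-10081 /320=-31.50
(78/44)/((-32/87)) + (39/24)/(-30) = -51467/10560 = -4.87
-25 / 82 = -0.30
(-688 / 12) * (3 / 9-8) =3956 / 9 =439.56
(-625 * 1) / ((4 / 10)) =-3125 / 2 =-1562.50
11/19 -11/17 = -22/323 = -0.07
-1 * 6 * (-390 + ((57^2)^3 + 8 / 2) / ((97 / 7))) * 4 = -5761802230584 / 97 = -59400022995.71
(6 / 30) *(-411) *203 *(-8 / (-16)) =-83433 / 10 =-8343.30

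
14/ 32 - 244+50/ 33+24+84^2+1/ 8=3610505/ 528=6838.08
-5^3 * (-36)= 4500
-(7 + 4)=-11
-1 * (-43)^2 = -1849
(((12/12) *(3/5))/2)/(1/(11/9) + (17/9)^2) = 2673/39080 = 0.07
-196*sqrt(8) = -392*sqrt(2) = -554.37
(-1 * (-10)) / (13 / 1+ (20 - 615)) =-5 / 291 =-0.02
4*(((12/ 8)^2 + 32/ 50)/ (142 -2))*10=289/ 350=0.83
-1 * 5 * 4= -20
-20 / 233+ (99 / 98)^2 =2091553 / 2237732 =0.93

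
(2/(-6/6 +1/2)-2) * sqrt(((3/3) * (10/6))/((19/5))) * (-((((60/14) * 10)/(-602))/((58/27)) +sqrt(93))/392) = -10125 * sqrt(57)/227547572 +15 * sqrt(589)/3724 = 0.10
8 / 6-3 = -5 / 3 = -1.67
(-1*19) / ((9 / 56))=-1064 / 9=-118.22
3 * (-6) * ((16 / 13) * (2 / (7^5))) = -576 / 218491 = -0.00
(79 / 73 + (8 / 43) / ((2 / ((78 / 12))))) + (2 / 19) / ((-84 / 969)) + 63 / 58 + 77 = 50058980 / 637217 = 78.56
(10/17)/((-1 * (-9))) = 10/153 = 0.07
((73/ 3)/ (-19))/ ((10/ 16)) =-584/ 285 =-2.05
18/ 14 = 9/ 7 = 1.29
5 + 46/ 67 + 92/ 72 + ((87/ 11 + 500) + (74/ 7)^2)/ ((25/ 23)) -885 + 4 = -4939358063/ 16250850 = -303.94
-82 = -82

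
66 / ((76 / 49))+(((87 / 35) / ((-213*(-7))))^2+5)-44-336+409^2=1919619359003083 / 11498268950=166948.55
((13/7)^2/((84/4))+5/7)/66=452/33957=0.01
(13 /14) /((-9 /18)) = -13 /7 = -1.86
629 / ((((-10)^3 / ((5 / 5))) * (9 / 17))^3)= -0.00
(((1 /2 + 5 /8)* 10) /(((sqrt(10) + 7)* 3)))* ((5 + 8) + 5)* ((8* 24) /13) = 30240 /169-4320* sqrt(10) /169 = 98.10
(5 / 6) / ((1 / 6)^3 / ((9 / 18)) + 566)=90 / 61129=0.00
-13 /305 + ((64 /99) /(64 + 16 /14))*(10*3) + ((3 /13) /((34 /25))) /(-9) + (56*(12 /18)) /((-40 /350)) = -82775448101 /253577610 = -326.43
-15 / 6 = -5 / 2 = -2.50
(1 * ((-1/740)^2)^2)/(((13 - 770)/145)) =-29/45399676064000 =-0.00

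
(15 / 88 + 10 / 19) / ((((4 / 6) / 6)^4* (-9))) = -849285 / 1672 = -507.95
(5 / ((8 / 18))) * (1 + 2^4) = 765 / 4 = 191.25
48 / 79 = 0.61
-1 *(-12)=12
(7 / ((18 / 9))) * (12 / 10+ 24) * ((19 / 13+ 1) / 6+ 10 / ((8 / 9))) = 1028.43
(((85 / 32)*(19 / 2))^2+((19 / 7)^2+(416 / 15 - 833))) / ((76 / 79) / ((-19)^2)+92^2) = -728102679901 / 38247563182080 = -0.02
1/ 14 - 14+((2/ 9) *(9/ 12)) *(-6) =-209/ 14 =-14.93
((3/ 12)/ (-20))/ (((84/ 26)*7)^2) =-169/ 6914880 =-0.00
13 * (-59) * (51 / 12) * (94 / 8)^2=-28803151 / 64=-450049.23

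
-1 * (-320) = 320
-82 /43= -1.91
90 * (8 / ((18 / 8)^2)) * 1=1280 / 9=142.22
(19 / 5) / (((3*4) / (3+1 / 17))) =247 / 255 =0.97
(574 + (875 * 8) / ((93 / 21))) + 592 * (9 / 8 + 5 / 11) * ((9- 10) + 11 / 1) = 11505.55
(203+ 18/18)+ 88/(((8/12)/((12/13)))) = 4236/13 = 325.85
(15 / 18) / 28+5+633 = 107189 / 168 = 638.03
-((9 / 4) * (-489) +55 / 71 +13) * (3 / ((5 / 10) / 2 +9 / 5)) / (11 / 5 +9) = 23141925 / 163016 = 141.96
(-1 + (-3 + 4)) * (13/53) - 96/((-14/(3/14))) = 72/49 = 1.47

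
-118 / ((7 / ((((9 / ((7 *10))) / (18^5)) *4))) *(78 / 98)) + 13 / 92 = 33262913 / 235408680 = 0.14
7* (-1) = -7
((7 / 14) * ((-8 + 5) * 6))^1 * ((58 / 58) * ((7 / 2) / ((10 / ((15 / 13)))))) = -189 / 52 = -3.63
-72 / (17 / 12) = -864 / 17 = -50.82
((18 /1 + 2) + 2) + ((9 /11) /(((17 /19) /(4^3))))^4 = 11731099.70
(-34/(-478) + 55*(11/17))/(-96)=-36221/97512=-0.37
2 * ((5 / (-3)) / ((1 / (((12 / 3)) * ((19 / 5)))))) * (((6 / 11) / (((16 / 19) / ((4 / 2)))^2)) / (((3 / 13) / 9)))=-6079.57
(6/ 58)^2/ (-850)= -9/ 714850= -0.00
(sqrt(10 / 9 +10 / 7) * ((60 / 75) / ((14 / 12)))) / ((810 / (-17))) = -272 * sqrt(70) / 99225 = -0.02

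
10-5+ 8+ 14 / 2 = 20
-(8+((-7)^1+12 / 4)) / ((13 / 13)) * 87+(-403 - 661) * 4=-4604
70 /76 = 35 /38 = 0.92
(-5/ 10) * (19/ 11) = -19/ 22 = -0.86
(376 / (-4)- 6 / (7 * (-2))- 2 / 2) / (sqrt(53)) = -662 * sqrt(53) / 371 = -12.99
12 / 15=4 / 5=0.80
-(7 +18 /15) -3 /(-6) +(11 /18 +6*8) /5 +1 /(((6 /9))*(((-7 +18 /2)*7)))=2683 /1260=2.13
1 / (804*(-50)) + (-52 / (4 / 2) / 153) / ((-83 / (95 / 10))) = 3305567 / 170166600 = 0.02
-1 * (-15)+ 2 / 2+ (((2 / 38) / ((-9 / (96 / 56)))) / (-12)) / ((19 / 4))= 363892 / 22743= 16.00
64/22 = 2.91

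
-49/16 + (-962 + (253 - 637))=-21585/16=-1349.06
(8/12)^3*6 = 16/9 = 1.78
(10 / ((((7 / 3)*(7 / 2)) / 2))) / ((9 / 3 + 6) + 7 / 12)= 288 / 1127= 0.26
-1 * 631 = -631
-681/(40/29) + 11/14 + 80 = -412.94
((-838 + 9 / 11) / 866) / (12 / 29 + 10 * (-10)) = 267061 / 27511088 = 0.01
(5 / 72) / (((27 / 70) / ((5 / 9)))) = 875 / 8748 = 0.10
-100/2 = -50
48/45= 16/15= 1.07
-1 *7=-7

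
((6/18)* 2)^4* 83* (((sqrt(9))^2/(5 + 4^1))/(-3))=-1328/243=-5.47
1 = 1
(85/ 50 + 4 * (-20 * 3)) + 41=-1973/ 10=-197.30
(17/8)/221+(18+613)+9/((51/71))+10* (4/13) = 1143217/1768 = 646.62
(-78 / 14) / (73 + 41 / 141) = -0.08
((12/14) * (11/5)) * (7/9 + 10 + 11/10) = 11759/525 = 22.40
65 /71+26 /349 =24531 /24779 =0.99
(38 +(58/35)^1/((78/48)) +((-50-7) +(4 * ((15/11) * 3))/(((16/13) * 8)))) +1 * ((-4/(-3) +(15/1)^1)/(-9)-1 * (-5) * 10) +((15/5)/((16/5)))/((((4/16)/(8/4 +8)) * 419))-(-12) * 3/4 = 74208487679/1811890080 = 40.96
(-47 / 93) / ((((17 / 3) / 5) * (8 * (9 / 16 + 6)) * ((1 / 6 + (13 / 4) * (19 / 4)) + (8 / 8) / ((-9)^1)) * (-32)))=141 / 8230159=0.00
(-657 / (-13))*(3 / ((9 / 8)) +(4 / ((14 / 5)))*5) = 45114 / 91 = 495.76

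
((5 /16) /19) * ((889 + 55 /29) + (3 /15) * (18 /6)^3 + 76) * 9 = 1268847 /8816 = 143.93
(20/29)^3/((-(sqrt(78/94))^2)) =-376000/951171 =-0.40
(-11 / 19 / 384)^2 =121 / 53231616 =0.00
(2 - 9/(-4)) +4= 33/4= 8.25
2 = 2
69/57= 23/19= 1.21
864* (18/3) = 5184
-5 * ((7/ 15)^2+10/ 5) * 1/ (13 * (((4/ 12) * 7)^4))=-0.03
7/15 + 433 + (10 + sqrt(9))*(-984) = -185378/15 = -12358.53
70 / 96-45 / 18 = -85 / 48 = -1.77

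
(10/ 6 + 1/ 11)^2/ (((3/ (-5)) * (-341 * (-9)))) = -16820/ 10026423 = -0.00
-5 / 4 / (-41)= 5 / 164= 0.03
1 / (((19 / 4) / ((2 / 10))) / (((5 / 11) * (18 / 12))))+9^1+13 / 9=19700 / 1881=10.47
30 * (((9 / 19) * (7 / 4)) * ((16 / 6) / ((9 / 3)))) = 420 / 19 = 22.11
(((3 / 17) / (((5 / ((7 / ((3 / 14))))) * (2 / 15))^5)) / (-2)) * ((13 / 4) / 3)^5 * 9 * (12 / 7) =-14983011803851 / 26112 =-573797939.79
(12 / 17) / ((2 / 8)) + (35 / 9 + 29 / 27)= 3574 / 459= 7.79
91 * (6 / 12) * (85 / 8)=7735 / 16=483.44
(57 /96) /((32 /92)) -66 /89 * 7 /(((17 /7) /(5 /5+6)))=-5134147 /387328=-13.26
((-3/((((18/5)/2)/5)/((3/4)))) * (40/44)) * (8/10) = -50/11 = -4.55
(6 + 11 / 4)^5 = 52521875 / 1024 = 51290.89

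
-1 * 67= -67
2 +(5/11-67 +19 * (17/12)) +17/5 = -22591/660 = -34.23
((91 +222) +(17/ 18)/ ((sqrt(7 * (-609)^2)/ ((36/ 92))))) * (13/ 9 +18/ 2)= 799 * sqrt(7)/ 882441 +29422/ 9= 3269.11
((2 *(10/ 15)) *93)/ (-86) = -1.44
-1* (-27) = 27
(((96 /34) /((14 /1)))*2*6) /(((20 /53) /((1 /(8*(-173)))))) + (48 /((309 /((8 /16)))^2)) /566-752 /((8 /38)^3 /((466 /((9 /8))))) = -92853553111407404081 /2781419296005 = -33383515.12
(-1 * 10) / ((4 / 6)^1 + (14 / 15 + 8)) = -25 / 24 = -1.04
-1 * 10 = -10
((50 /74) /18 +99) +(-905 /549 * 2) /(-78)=99.08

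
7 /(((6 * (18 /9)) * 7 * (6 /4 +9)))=1 /126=0.01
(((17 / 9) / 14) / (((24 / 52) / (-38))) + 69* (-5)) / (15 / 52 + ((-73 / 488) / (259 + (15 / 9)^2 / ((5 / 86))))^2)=-1588400122374111904 / 1286666184373353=-1234.51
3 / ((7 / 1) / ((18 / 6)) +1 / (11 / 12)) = 0.88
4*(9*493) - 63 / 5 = 88677 / 5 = 17735.40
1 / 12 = 0.08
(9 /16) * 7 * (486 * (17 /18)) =28917 /16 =1807.31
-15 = -15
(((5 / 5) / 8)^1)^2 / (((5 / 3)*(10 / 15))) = 9 / 640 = 0.01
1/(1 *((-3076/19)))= -19/3076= -0.01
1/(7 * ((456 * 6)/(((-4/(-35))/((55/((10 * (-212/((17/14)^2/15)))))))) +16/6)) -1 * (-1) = 518593/519865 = 1.00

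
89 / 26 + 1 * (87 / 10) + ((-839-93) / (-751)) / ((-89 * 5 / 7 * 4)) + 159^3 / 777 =5834847848366 / 1125234565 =5185.45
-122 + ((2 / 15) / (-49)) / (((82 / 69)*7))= -8578453 / 70315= -122.00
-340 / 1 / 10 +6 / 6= -33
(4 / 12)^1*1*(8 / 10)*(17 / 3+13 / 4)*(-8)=-856 / 45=-19.02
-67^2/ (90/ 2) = -4489/ 45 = -99.76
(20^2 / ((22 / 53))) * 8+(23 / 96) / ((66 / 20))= 12211315 / 1584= 7709.16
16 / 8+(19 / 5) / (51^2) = 26029 / 13005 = 2.00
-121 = -121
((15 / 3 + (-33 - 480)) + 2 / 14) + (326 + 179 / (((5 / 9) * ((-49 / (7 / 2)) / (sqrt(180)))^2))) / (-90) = -2270123 / 4410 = -514.77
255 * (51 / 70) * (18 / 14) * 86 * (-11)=-11072457 / 49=-225968.51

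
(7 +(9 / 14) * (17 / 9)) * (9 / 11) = 1035 / 154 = 6.72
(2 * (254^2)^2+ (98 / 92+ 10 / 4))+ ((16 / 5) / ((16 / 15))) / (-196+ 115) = 5169594308143 / 621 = 8324628515.53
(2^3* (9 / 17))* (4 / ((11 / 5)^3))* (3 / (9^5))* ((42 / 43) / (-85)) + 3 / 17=2127854507 / 12057905673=0.18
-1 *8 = -8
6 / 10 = 3 / 5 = 0.60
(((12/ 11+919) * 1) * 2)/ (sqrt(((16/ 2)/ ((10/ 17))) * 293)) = 10121 * sqrt(24905)/ 54791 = 29.15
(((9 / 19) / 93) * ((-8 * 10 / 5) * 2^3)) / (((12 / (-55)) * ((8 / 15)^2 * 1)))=12375 / 1178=10.51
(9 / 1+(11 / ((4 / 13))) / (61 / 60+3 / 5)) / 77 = 3018 / 7469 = 0.40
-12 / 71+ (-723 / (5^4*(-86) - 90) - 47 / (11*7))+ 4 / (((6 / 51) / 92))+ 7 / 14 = 920627491881 / 294343280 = 3127.73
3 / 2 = 1.50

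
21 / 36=7 / 12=0.58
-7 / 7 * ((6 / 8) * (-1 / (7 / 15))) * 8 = 90 / 7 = 12.86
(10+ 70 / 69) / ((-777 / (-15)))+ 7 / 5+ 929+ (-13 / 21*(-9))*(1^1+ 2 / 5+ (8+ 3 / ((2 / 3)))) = 180149597 / 178710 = 1008.06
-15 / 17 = -0.88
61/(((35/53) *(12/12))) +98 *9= 34103/35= 974.37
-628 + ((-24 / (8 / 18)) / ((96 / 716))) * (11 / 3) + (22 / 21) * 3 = -58845 / 28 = -2101.61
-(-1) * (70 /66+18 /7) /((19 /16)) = 13424 /4389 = 3.06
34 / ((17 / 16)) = 32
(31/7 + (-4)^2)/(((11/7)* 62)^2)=91/42284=0.00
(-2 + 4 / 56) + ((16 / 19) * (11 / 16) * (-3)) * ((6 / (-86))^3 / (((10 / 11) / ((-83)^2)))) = 134349084 / 52872155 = 2.54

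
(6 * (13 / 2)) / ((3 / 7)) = 91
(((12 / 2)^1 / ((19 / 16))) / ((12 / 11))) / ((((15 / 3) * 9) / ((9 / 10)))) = 44 / 475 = 0.09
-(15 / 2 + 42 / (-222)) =-541 / 74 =-7.31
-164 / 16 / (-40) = 41 / 160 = 0.26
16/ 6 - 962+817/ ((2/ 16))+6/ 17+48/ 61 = 17352556/ 3111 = 5577.81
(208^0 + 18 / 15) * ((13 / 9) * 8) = 1144 / 45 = 25.42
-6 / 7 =-0.86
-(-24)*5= 120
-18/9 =-2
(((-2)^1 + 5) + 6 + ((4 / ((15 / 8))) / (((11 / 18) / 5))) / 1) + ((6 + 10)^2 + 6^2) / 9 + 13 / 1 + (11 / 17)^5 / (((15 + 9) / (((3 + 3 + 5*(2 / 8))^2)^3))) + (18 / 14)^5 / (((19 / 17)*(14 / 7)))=1117572322398377315759 / 1470867450846216192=759.80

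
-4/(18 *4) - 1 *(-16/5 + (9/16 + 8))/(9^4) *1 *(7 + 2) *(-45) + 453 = 195815/432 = 453.28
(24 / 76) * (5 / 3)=10 / 19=0.53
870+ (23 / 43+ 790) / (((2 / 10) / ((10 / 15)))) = 150720 / 43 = 3505.12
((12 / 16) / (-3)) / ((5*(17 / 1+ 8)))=-1 / 500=-0.00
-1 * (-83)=83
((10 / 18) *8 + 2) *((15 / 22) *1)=145 / 33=4.39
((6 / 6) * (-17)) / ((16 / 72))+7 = -139 / 2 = -69.50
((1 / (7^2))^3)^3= 1 / 1628413597910449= 0.00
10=10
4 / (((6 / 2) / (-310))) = -1240 / 3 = -413.33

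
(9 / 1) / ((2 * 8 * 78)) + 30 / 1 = 12483 / 416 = 30.01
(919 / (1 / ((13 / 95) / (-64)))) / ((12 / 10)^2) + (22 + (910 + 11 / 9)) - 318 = 8957411 / 14592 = 613.86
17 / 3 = 5.67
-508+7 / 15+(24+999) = 7732 / 15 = 515.47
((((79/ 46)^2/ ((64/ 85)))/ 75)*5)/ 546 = 106097/ 221824512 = 0.00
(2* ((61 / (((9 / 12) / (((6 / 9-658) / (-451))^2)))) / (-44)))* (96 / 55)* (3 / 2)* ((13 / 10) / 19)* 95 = -133.65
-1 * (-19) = 19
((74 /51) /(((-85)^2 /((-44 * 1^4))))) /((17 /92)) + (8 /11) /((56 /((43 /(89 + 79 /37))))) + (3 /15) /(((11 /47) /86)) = 73.45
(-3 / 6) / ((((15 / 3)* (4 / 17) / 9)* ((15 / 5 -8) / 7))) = 1071 / 200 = 5.36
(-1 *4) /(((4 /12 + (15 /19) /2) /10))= -4560 /83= -54.94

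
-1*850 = -850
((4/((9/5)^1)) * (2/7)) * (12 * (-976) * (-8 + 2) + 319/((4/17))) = 2865110/63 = 45477.94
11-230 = -219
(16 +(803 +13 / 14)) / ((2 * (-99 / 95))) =-1090505 / 2772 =-393.40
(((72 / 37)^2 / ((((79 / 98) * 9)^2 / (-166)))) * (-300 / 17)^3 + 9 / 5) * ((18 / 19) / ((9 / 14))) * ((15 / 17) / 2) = 578542387370160906 / 13558352386171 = 42670.55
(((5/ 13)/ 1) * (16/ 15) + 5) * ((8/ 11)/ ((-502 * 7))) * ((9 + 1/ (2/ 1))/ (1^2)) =-8018/ 753753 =-0.01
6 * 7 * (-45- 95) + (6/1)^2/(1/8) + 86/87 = -486418/87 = -5591.01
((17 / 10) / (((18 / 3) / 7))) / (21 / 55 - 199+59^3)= 1309 / 135419052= 0.00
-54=-54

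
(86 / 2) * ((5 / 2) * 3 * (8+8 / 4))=3225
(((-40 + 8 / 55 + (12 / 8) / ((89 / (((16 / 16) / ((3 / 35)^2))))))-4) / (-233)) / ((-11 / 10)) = -1220633 / 7527531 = -0.16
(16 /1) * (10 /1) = 160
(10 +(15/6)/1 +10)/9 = 5/2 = 2.50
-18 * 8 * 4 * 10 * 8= -46080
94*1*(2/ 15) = 188/ 15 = 12.53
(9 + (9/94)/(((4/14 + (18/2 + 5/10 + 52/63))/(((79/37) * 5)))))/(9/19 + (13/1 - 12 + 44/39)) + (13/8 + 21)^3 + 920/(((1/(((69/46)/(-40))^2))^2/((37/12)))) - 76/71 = 269665390216055841603/23279212703744000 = 11583.96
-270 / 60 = -9 / 2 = -4.50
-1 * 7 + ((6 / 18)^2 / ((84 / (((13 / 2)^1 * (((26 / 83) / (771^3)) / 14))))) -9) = -6441856413938903 / 402616025871192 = -16.00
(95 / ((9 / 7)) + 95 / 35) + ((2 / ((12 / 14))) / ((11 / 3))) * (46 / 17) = 922748 / 11781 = 78.33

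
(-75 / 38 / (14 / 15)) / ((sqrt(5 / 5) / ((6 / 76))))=-3375 / 20216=-0.17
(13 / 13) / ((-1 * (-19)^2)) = -1 / 361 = -0.00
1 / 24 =0.04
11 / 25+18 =461 / 25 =18.44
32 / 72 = 4 / 9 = 0.44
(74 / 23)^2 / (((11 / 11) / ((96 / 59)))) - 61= -1378175 / 31211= -44.16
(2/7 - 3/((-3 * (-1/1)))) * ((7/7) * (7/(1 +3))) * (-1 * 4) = 5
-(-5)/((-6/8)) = -20/3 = -6.67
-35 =-35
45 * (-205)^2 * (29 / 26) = 54842625 / 26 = 2109331.73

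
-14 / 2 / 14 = -1 / 2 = -0.50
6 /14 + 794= 5561 /7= 794.43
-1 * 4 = -4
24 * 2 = 48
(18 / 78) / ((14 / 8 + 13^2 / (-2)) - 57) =-12 / 7267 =-0.00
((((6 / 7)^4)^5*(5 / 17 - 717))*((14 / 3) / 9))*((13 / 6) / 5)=-7149459847388332032 / 968906090756717155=-7.38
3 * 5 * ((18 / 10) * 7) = 189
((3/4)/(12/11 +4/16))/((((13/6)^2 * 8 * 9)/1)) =33/19942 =0.00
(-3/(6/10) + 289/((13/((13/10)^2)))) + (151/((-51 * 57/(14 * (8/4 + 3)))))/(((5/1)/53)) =-1736101/290700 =-5.97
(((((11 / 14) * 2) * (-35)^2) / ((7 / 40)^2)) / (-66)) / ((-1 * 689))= 20000 / 14469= 1.38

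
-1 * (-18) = 18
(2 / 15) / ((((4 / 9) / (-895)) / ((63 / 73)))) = -231.72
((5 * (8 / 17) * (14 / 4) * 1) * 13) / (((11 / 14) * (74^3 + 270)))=12740 / 37913689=0.00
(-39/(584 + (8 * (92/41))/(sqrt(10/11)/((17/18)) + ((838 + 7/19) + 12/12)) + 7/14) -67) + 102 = 1622221780521171225673/46437718953435239429 -65001729312 * sqrt(110)/232188594767176197145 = 34.93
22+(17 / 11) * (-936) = -15670 / 11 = -1424.55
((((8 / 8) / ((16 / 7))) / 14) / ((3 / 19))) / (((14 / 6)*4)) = 19 / 896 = 0.02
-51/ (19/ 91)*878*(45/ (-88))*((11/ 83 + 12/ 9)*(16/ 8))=321518.40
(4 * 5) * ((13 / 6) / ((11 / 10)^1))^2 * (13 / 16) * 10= 1373125 / 2178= 630.45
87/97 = 0.90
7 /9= 0.78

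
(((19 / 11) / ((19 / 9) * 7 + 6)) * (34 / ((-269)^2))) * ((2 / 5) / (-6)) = -114 / 43778405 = -0.00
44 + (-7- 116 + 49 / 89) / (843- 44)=3117986 / 71111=43.85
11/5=2.20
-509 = -509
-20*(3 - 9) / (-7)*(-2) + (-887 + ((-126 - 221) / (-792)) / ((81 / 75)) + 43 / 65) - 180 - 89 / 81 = -1032.75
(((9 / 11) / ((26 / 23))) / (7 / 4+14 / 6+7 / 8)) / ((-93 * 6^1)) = -138 / 527527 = -0.00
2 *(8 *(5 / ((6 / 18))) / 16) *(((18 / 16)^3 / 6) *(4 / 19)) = 3645 / 4864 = 0.75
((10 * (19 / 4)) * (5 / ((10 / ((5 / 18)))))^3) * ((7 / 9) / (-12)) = -83125 / 10077696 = -0.01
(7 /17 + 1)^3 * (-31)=-428544 /4913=-87.23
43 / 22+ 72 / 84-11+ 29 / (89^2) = -9983915 / 1219834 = -8.18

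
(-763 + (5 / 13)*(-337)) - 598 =-19378 / 13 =-1490.62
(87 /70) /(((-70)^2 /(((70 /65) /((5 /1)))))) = 87 /1592500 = 0.00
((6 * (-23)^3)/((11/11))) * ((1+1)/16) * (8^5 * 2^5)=-9568518144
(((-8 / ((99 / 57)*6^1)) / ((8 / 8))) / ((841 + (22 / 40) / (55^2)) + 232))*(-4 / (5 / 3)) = 0.00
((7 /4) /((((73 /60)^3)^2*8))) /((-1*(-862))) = 5103000000 /65225051530559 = 0.00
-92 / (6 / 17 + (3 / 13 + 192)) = -20332 / 42561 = -0.48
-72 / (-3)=24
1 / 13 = 0.08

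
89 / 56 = 1.59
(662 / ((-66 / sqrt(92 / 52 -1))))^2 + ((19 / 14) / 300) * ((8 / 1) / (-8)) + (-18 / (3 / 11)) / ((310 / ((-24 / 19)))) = 906526651991 / 11673862200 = 77.65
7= 7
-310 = -310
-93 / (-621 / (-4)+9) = -0.57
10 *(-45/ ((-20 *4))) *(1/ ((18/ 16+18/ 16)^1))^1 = 2.50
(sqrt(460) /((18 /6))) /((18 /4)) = 4* sqrt(115) /27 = 1.59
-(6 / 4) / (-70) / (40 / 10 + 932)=1 / 43680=0.00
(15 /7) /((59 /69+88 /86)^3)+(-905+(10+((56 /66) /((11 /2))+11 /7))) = -392734809854993735 /439816779560697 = -892.95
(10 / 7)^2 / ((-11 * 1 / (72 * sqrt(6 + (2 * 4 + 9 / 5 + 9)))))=-2880 * sqrt(155) / 539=-66.52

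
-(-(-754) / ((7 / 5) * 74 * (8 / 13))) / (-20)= 4901 / 8288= 0.59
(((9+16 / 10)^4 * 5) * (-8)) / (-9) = 63123848 / 1125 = 56110.09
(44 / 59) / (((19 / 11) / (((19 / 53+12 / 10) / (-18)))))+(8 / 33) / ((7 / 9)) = 957122 / 3489255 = 0.27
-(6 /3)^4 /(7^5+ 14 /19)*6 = -608 /106449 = -0.01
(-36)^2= 1296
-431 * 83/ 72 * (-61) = 2182153/ 72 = 30307.68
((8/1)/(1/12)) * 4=384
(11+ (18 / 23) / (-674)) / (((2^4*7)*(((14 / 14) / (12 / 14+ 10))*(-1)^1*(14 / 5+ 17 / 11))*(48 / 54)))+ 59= 42643916827 / 726175688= 58.72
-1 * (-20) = 20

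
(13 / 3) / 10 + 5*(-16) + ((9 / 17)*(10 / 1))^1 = -37879 / 510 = -74.27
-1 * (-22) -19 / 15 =311 / 15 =20.73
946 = 946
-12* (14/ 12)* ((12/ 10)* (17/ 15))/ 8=-119/ 50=-2.38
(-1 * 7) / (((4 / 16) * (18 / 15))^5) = -700000 / 243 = -2880.66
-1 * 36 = -36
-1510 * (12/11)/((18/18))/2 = -823.64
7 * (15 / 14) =15 / 2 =7.50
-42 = -42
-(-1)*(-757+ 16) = -741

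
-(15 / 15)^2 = -1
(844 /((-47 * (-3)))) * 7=5908 /141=41.90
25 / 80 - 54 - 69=-1963 / 16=-122.69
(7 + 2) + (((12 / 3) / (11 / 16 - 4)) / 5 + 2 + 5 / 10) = 5967 / 530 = 11.26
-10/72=-5/36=-0.14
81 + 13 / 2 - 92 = -9 / 2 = -4.50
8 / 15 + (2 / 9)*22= 244 / 45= 5.42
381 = 381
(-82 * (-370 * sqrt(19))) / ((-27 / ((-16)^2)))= -7767040 * sqrt(19) / 27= -1253916.39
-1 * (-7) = 7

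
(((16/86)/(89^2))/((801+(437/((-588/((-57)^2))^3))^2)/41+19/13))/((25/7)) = 1692199896577835008/34108727101216045911916281734375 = 0.00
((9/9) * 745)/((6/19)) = 14155/6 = 2359.17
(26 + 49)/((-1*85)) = -15/17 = -0.88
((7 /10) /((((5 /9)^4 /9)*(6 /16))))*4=2204496 /3125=705.44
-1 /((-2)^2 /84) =-21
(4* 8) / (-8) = -4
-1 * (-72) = 72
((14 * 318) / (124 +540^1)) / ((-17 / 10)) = -5565 / 1411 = -3.94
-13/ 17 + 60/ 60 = 4/ 17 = 0.24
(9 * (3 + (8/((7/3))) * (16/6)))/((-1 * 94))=-765/658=-1.16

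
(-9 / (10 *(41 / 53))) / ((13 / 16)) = -3816 / 2665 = -1.43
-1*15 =-15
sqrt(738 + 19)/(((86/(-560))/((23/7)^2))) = -21160 * sqrt(757)/301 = -1934.18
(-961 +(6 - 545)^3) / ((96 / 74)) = -120706163.75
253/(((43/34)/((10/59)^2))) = 860200/149683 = 5.75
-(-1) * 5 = 5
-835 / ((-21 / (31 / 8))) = 25885 / 168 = 154.08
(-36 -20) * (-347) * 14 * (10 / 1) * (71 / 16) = 12072130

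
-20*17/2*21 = -3570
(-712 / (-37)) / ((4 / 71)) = 12638 / 37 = 341.57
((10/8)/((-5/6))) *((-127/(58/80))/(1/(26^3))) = 133929120/29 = 4618245.52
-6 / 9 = -2 / 3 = -0.67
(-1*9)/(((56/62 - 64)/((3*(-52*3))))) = -66.75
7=7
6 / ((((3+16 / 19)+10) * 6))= 19 / 263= 0.07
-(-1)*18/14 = 9/7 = 1.29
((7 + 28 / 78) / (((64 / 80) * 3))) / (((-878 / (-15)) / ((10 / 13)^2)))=179375 / 5786898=0.03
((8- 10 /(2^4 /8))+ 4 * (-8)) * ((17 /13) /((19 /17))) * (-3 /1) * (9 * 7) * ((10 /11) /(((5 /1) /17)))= 53856306 /2717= 19821.97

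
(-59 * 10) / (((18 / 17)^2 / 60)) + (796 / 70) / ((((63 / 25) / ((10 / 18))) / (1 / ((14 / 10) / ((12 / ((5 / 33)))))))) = -291111250 / 9261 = -31434.11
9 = 9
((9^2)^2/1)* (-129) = -846369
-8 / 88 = -1 / 11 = -0.09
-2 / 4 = -1 / 2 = -0.50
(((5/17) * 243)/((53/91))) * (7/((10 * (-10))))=-8.59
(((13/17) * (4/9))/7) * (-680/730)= -208/4599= -0.05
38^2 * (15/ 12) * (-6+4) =-3610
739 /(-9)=-739 /9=-82.11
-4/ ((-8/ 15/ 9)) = 135/ 2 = 67.50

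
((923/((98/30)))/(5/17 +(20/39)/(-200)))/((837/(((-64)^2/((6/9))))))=20887859200/2936227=7113.84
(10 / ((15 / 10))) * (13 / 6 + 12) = 850 / 9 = 94.44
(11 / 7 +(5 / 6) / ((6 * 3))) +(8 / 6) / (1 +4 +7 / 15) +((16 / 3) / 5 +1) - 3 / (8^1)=1101379 / 309960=3.55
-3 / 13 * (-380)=1140 / 13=87.69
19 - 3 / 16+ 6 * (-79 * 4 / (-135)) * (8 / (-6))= 187 / 2160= 0.09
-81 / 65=-1.25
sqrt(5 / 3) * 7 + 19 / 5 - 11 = -36 / 5 + 7 * sqrt(15) / 3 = 1.84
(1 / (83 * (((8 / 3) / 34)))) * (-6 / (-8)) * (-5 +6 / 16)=-5661 / 10624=-0.53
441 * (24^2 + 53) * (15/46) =4160835/46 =90452.93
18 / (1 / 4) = 72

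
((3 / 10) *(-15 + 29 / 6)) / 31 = -61 / 620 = -0.10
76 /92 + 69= 1606 /23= 69.83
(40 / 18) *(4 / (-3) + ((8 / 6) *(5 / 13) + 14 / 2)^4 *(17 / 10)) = 250520035474 / 20820969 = 12032.10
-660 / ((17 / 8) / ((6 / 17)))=-31680 / 289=-109.62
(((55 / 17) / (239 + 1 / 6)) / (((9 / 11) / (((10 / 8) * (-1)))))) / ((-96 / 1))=605 / 2810304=0.00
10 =10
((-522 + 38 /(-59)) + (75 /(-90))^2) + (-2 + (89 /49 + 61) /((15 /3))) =-266115233 /520380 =-511.39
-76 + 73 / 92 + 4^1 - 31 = -9403 / 92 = -102.21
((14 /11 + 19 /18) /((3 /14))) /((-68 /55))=-16135 /1836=-8.79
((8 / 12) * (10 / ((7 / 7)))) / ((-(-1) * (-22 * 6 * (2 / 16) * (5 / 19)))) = -152 / 99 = -1.54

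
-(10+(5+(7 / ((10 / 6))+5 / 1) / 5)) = -421 / 25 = -16.84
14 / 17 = 0.82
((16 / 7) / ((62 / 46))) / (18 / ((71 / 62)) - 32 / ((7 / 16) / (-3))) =0.01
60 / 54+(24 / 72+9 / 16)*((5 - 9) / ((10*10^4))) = 3999871 / 3600000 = 1.11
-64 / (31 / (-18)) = 1152 / 31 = 37.16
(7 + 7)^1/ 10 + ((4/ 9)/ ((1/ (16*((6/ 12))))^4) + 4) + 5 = 1830.84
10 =10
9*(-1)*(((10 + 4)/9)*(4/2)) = -28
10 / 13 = 0.77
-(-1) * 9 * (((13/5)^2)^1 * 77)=117117/25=4684.68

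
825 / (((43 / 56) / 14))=646800 / 43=15041.86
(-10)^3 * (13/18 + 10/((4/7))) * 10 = -1640000/9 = -182222.22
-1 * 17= -17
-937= -937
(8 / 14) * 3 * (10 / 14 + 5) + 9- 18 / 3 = 627 / 49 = 12.80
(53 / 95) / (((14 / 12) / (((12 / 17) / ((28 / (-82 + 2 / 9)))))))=-0.99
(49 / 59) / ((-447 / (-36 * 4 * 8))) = 18816 / 8791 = 2.14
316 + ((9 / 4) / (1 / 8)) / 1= 334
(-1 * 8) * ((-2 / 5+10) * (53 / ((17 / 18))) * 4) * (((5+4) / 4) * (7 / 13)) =-23079168 / 1105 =-20886.12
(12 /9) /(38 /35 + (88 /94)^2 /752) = 14535220 /11848527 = 1.23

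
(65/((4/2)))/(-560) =-13/224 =-0.06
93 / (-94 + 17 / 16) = -1488 / 1487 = -1.00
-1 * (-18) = 18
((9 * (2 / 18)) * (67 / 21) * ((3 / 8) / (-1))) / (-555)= 67 / 31080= 0.00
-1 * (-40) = 40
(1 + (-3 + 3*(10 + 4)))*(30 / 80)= 15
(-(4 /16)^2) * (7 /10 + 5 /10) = -3 /40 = -0.08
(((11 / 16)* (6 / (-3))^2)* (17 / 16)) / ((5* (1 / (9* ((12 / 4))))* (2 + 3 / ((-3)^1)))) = 5049 / 320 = 15.78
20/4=5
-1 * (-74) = 74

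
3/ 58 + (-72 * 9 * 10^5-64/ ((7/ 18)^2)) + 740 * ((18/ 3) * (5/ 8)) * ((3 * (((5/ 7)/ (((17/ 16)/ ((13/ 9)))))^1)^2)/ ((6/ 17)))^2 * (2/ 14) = -39909101172866493209/ 616119308658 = -64774956.10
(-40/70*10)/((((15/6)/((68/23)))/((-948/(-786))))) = -171904/21091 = -8.15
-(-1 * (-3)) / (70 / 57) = -171 / 70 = -2.44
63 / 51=21 / 17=1.24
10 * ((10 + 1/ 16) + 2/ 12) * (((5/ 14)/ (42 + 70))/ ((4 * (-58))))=-12275/ 8730624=-0.00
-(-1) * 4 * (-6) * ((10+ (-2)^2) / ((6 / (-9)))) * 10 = 5040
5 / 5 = 1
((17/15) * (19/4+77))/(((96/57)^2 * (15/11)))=7358263/307200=23.95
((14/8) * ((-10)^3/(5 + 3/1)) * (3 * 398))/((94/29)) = -80579.12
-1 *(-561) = 561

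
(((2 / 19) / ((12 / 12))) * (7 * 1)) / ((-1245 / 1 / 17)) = -238 / 23655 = -0.01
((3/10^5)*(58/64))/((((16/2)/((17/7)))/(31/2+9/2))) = 1479/8960000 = 0.00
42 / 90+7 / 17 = 224 / 255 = 0.88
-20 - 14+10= -24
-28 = -28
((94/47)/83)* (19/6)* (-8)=-152/249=-0.61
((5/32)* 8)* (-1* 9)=-45/4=-11.25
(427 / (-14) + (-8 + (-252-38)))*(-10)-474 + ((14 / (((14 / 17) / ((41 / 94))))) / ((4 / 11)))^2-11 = 454635689 / 141376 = 3215.79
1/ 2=0.50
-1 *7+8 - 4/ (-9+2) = 11/ 7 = 1.57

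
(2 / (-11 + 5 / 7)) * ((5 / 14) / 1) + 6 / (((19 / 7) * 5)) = 2549 / 6840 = 0.37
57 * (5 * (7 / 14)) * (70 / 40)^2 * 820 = 2862825 / 8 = 357853.12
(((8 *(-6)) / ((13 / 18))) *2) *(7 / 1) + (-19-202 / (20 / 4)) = -64341 / 65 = -989.86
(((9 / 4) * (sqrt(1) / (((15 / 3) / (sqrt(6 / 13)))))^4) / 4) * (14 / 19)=567 / 4013750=0.00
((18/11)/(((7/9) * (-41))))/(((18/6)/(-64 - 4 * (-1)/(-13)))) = 4104/3731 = 1.10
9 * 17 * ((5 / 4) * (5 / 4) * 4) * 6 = 11475 / 2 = 5737.50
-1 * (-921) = 921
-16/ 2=-8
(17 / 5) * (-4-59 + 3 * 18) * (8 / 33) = -408 / 55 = -7.42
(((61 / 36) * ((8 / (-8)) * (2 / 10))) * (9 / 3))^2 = 3721 / 3600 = 1.03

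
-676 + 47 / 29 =-19557 / 29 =-674.38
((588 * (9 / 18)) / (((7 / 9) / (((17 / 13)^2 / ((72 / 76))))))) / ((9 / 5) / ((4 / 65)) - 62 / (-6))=72828 / 4225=17.24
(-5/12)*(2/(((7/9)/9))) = -9.64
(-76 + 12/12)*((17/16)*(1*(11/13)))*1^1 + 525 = 95175/208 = 457.57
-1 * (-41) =41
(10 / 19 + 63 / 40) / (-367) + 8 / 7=2220181 / 1952440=1.14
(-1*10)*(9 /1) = -90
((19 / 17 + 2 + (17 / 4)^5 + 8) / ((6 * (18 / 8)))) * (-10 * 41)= -4987876525 / 117504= -42448.57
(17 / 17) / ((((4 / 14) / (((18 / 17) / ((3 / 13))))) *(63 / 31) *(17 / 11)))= 4433 / 867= 5.11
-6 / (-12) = 1 / 2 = 0.50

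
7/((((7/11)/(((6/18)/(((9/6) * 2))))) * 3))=11/27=0.41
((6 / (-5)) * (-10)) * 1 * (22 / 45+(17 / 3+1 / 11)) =74.96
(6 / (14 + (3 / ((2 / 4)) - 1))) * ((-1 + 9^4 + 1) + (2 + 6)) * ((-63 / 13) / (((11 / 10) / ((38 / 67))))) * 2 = -99323280 / 9581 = -10366.69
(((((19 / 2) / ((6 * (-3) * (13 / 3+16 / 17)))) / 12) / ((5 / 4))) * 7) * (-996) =187663 / 4035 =46.51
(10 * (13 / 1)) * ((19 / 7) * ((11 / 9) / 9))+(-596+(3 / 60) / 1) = -6214673 / 11340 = -548.03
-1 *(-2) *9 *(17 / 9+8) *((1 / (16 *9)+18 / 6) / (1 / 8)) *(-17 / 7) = -655129 / 63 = -10398.87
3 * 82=246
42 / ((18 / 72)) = 168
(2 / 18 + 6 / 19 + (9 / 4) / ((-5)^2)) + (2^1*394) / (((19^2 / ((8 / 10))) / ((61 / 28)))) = 9827827 / 2274300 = 4.32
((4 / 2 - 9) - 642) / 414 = -649 / 414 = -1.57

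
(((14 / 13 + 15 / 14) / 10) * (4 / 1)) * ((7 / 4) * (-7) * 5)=-2737 / 52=-52.63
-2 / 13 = -0.15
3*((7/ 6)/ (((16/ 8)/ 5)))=35/ 4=8.75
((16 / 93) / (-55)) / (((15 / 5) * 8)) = -2 / 15345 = -0.00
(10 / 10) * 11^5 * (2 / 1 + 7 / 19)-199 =7243514 / 19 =381237.58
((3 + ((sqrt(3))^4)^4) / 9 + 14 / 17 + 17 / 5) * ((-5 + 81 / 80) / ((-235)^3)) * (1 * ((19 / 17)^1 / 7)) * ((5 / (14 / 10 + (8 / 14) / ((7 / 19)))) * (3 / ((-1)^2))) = 7936267339 / 43387008762000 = 0.00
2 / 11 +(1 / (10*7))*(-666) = -3593 / 385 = -9.33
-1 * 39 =-39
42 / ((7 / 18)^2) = 1944 / 7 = 277.71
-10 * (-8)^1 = 80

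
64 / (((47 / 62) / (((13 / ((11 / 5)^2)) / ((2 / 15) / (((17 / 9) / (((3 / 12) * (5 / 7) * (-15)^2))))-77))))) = -306924800 / 100381237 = -3.06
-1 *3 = -3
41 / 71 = 0.58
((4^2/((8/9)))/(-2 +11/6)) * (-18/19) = 1944/19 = 102.32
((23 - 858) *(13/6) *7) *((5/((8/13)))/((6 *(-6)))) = 4939025/1728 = 2858.23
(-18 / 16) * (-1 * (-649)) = -730.12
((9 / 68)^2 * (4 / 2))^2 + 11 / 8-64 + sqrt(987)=-334745607 / 5345344 + sqrt(987)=-31.21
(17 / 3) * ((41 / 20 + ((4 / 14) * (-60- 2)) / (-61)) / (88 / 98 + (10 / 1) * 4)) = 2378453 / 7334640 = 0.32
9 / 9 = 1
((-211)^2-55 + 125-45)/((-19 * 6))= -22273/57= -390.75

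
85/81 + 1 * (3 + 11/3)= 625/81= 7.72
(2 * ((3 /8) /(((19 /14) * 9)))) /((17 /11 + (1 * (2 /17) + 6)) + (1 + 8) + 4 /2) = 1309 /397860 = 0.00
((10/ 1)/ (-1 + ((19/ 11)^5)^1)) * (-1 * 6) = -2415765/ 578762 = -4.17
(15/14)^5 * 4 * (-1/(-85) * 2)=151875/1142876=0.13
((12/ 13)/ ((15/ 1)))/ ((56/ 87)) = 87/ 910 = 0.10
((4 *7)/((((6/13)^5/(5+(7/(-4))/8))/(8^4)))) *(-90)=-7069418720/3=-2356472906.67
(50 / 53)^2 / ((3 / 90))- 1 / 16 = 1197191 / 44944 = 26.64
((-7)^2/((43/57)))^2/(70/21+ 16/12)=3343221/3698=904.06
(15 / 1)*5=75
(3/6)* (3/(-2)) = -3/4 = -0.75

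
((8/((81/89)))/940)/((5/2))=356/95175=0.00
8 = 8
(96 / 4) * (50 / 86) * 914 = 548400 / 43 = 12753.49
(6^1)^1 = 6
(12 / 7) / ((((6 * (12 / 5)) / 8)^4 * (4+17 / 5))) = 12500 / 566433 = 0.02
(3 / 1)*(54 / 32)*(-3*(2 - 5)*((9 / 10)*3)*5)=19683 / 32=615.09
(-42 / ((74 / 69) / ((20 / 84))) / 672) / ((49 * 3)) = -115 / 1218336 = -0.00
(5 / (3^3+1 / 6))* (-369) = -11070 / 163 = -67.91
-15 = -15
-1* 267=-267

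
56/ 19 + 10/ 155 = 1774/ 589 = 3.01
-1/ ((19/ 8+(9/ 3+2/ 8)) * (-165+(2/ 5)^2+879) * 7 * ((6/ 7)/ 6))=-20/ 80343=-0.00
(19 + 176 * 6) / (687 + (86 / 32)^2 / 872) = 239974400 / 153362233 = 1.56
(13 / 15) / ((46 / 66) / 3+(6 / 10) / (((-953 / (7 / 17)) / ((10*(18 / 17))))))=9088761 / 2407595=3.78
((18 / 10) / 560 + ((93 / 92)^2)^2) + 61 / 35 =34981192559 / 12536876800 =2.79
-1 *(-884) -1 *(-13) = 897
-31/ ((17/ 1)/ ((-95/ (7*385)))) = 589/ 9163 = 0.06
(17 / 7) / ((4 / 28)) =17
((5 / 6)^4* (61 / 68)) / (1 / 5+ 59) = 190625 / 26085888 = 0.01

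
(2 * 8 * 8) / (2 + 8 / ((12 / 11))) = 96 / 7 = 13.71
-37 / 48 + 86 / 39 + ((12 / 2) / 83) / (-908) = 16861759 / 11756784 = 1.43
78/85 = 0.92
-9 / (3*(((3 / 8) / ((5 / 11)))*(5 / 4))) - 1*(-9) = 67 / 11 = 6.09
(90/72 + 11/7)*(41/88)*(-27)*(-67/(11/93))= 544919643/27104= 20104.77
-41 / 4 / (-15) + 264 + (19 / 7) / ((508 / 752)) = 14332529 / 53340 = 268.70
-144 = -144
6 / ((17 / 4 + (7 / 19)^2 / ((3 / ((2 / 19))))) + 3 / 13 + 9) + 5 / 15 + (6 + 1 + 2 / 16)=2736974143 / 346309752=7.90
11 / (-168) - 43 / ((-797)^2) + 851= 90807565789 / 106715112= 850.93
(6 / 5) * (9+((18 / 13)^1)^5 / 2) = 25718526 / 1856465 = 13.85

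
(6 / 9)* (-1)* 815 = -1630 / 3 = -543.33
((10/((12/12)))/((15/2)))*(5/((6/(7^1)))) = 70/9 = 7.78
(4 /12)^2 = 1 /9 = 0.11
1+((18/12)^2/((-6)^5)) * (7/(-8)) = 27655/27648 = 1.00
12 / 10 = 6 / 5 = 1.20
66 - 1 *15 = 51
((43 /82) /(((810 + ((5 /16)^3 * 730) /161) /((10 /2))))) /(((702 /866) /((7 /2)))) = 10743609856 /768840052851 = 0.01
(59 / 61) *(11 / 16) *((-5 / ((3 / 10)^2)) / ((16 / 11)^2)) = -9816125 / 562176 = -17.46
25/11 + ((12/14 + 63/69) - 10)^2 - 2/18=69.89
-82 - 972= -1054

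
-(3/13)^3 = -27/2197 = -0.01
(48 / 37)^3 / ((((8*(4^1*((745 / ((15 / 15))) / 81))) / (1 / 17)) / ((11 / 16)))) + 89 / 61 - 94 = -3621370043209 / 39132734945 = -92.54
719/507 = 1.42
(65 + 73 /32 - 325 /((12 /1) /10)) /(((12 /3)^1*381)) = -19541 /146304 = -0.13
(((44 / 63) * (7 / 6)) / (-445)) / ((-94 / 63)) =77 / 62745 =0.00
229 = 229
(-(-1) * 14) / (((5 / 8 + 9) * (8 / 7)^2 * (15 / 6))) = 49 / 110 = 0.45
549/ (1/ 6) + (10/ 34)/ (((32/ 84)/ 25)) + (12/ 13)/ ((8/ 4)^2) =5858325/ 1768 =3313.53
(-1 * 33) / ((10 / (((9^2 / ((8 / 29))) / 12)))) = -25839 / 320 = -80.75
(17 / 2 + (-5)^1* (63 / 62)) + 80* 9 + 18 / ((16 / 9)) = 181919 / 248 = 733.54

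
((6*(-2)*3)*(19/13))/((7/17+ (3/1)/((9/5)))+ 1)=-34884/2041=-17.09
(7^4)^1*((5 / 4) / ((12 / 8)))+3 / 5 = 60043 / 30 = 2001.43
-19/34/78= -19/2652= -0.01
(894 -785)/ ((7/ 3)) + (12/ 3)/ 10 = 1649/ 35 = 47.11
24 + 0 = 24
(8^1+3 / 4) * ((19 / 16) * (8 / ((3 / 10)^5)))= 8312500 / 243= 34207.82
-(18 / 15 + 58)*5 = -296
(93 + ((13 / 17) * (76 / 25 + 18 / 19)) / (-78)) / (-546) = -1125989 / 6613425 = -0.17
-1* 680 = -680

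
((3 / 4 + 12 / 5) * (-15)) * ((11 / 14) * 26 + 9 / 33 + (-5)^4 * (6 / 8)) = -23126.57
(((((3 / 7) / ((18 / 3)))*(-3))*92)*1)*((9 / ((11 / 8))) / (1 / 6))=-59616 / 77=-774.23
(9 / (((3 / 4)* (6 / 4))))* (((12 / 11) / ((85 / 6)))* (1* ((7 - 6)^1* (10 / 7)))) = 1152 / 1309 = 0.88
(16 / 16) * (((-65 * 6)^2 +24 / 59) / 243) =2991308 / 4779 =625.93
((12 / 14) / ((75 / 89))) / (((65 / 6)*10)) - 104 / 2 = -2956966 / 56875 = -51.99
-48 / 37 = -1.30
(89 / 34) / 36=89 / 1224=0.07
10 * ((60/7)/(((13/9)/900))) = 4860000/91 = 53406.59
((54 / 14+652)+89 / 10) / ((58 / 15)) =171.92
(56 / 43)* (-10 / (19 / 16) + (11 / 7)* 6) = 1072 / 817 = 1.31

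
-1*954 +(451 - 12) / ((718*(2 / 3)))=-1368627 / 1436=-953.08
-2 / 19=-0.11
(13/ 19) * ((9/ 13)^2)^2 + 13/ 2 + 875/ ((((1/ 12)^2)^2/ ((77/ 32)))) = 3644915829781/ 83486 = 43659006.66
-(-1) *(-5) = -5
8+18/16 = 73/8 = 9.12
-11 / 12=-0.92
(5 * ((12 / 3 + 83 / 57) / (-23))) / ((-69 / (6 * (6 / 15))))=1244 / 30153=0.04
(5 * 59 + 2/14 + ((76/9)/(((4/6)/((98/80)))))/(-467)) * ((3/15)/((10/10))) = 57882803/980700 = 59.02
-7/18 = -0.39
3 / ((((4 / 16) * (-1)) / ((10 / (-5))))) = 24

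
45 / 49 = 0.92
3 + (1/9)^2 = 244/81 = 3.01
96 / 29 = 3.31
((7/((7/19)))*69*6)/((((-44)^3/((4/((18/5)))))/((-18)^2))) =-33.24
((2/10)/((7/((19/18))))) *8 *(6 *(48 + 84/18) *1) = 24016/315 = 76.24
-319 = -319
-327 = -327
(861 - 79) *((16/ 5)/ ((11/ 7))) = 87584/ 55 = 1592.44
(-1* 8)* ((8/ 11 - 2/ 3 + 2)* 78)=-14144/ 11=-1285.82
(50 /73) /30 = 5 /219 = 0.02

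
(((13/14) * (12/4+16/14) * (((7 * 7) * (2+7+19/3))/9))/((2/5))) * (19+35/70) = 15655.97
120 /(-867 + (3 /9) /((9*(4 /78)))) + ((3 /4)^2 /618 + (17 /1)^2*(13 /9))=193025588467 /462550752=417.31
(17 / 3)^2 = 289 / 9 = 32.11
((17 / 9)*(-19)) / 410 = -323 / 3690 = -0.09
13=13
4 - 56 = -52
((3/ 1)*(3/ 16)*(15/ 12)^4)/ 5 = 1125/ 4096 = 0.27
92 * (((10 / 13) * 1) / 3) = 920 / 39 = 23.59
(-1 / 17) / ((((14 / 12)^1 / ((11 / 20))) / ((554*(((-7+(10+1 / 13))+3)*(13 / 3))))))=-240713 / 595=-404.56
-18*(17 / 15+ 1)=-192 / 5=-38.40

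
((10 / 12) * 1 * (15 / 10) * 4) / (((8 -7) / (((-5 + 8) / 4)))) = 15 / 4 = 3.75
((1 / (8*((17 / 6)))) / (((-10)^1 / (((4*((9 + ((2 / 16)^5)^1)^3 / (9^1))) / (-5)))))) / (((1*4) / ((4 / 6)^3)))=25649668172906497 / 1211222009158041600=0.02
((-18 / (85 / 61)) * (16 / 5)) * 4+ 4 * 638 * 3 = 3183528 / 425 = 7490.65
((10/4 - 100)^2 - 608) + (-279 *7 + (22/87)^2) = 210276325/30276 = 6945.31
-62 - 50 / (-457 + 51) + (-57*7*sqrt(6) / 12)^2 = 10672113 / 1624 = 6571.50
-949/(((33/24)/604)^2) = -22157464576/121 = -183119541.95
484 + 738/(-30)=2297/5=459.40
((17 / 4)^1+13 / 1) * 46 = 1587 / 2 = 793.50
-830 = -830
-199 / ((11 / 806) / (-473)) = 6896942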